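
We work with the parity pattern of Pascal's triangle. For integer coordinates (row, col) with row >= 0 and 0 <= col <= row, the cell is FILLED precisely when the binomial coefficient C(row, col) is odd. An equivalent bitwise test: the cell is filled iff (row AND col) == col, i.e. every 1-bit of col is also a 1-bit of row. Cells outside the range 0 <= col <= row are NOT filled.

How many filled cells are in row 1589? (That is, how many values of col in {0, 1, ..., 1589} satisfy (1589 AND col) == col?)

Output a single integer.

Answer: 64

Derivation:
1589 in binary = 11000110101
popcount(1589) = number of 1-bits in 11000110101 = 6
A col c satisfies (1589 AND c) == c iff every set bit of c is also set in 1589; each of the 6 set bits of 1589 can independently be on or off in c.
count = 2^6 = 64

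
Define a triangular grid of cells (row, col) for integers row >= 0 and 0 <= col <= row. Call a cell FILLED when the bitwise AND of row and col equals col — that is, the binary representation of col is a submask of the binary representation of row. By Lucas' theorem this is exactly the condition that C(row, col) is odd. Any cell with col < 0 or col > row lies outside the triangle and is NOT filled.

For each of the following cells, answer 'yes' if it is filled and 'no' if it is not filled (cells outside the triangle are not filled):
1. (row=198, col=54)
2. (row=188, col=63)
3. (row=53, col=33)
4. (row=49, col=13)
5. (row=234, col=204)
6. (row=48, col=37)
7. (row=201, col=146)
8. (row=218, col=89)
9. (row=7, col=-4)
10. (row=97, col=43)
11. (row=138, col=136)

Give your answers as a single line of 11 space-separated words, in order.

Answer: no no yes no no no no no no no yes

Derivation:
(198,54): row=0b11000110, col=0b110110, row AND col = 0b110 = 6; 6 != 54 -> empty
(188,63): row=0b10111100, col=0b111111, row AND col = 0b111100 = 60; 60 != 63 -> empty
(53,33): row=0b110101, col=0b100001, row AND col = 0b100001 = 33; 33 == 33 -> filled
(49,13): row=0b110001, col=0b1101, row AND col = 0b1 = 1; 1 != 13 -> empty
(234,204): row=0b11101010, col=0b11001100, row AND col = 0b11001000 = 200; 200 != 204 -> empty
(48,37): row=0b110000, col=0b100101, row AND col = 0b100000 = 32; 32 != 37 -> empty
(201,146): row=0b11001001, col=0b10010010, row AND col = 0b10000000 = 128; 128 != 146 -> empty
(218,89): row=0b11011010, col=0b1011001, row AND col = 0b1011000 = 88; 88 != 89 -> empty
(7,-4): col outside [0, 7] -> not filled
(97,43): row=0b1100001, col=0b101011, row AND col = 0b100001 = 33; 33 != 43 -> empty
(138,136): row=0b10001010, col=0b10001000, row AND col = 0b10001000 = 136; 136 == 136 -> filled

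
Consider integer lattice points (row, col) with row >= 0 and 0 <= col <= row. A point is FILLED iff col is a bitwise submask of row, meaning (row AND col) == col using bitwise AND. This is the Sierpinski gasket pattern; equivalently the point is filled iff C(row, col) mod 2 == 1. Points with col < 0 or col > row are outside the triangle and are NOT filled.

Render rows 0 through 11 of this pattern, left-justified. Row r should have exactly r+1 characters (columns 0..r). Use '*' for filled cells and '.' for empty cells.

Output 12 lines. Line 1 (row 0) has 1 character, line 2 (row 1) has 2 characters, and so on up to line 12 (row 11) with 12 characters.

Answer: *
**
*.*
****
*...*
**..**
*.*.*.*
********
*.......*
**......**
*.*.....*.*
****....****

Derivation:
r0=0: *
r1=1: **
r2=10: *.*
r3=11: ****
r4=100: *...*
r5=101: **..**
r6=110: *.*.*.*
r7=111: ********
r8=1000: *.......*
r9=1001: **......**
r10=1010: *.*.....*.*
r11=1011: ****....****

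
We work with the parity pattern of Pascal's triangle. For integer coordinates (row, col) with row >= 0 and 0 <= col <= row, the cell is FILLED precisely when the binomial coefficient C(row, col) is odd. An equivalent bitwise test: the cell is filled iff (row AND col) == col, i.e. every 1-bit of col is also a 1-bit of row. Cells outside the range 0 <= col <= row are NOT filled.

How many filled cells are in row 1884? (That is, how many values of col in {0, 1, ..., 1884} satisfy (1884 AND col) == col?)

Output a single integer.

1884 in binary = 11101011100
popcount(1884) = number of 1-bits in 11101011100 = 7
A col c satisfies (1884 AND c) == c iff every set bit of c is also set in 1884; each of the 7 set bits of 1884 can independently be on or off in c.
count = 2^7 = 128

Answer: 128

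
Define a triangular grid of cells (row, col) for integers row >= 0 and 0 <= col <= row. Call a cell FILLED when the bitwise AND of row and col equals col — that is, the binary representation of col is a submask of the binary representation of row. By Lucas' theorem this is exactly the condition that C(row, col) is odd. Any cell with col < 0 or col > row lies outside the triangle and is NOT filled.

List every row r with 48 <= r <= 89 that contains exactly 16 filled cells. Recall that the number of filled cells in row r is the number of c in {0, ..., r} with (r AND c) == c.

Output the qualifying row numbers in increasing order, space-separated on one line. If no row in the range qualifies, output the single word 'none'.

Row r has 2^popcount(r) filled cells, so we need popcount(r) = log2(16) = 4.
Scan r = 48..89 and keep those with exactly 4 one-bits:
r=48=110000 popcount=2 -> skip
r=49=110001 popcount=3 -> skip
r=50=110010 popcount=3 -> skip
r=51=110011 popcount=4 -> KEEP
r=52=110100 popcount=3 -> skip
r=53=110101 popcount=4 -> KEEP
r=54=110110 popcount=4 -> KEEP
r=55=110111 popcount=5 -> skip
r=56=111000 popcount=3 -> skip
r=57=111001 popcount=4 -> KEEP
r=58=111010 popcount=4 -> KEEP
r=59=111011 popcount=5 -> skip
r=60=111100 popcount=4 -> KEEP
r=61=111101 popcount=5 -> skip
r=62=111110 popcount=5 -> skip
r=63=111111 popcount=6 -> skip
r=64=1000000 popcount=1 -> skip
r=65=1000001 popcount=2 -> skip
r=66=1000010 popcount=2 -> skip
r=67=1000011 popcount=3 -> skip
r=68=1000100 popcount=2 -> skip
r=69=1000101 popcount=3 -> skip
r=70=1000110 popcount=3 -> skip
r=71=1000111 popcount=4 -> KEEP
r=72=1001000 popcount=2 -> skip
r=73=1001001 popcount=3 -> skip
r=74=1001010 popcount=3 -> skip
r=75=1001011 popcount=4 -> KEEP
r=76=1001100 popcount=3 -> skip
r=77=1001101 popcount=4 -> KEEP
r=78=1001110 popcount=4 -> KEEP
r=79=1001111 popcount=5 -> skip
r=80=1010000 popcount=2 -> skip
r=81=1010001 popcount=3 -> skip
r=82=1010010 popcount=3 -> skip
r=83=1010011 popcount=4 -> KEEP
r=84=1010100 popcount=3 -> skip
r=85=1010101 popcount=4 -> KEEP
r=86=1010110 popcount=4 -> KEEP
r=87=1010111 popcount=5 -> skip
r=88=1011000 popcount=3 -> skip
r=89=1011001 popcount=4 -> KEEP
Kept rows: 51 53 54 57 58 60 71 75 77 78 83 85 86 89

Answer: 51 53 54 57 58 60 71 75 77 78 83 85 86 89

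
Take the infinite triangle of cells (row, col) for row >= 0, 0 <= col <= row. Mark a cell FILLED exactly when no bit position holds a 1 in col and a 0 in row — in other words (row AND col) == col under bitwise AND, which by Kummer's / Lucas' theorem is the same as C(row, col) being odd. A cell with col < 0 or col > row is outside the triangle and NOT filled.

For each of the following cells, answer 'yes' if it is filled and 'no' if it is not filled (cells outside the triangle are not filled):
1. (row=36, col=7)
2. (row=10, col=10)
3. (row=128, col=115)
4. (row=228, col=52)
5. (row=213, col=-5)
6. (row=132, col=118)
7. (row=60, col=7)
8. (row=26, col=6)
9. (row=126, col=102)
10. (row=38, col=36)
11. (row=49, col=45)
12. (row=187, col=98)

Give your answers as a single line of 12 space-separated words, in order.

(36,7): row=0b100100, col=0b111, row AND col = 0b100 = 4; 4 != 7 -> empty
(10,10): row=0b1010, col=0b1010, row AND col = 0b1010 = 10; 10 == 10 -> filled
(128,115): row=0b10000000, col=0b1110011, row AND col = 0b0 = 0; 0 != 115 -> empty
(228,52): row=0b11100100, col=0b110100, row AND col = 0b100100 = 36; 36 != 52 -> empty
(213,-5): col outside [0, 213] -> not filled
(132,118): row=0b10000100, col=0b1110110, row AND col = 0b100 = 4; 4 != 118 -> empty
(60,7): row=0b111100, col=0b111, row AND col = 0b100 = 4; 4 != 7 -> empty
(26,6): row=0b11010, col=0b110, row AND col = 0b10 = 2; 2 != 6 -> empty
(126,102): row=0b1111110, col=0b1100110, row AND col = 0b1100110 = 102; 102 == 102 -> filled
(38,36): row=0b100110, col=0b100100, row AND col = 0b100100 = 36; 36 == 36 -> filled
(49,45): row=0b110001, col=0b101101, row AND col = 0b100001 = 33; 33 != 45 -> empty
(187,98): row=0b10111011, col=0b1100010, row AND col = 0b100010 = 34; 34 != 98 -> empty

Answer: no yes no no no no no no yes yes no no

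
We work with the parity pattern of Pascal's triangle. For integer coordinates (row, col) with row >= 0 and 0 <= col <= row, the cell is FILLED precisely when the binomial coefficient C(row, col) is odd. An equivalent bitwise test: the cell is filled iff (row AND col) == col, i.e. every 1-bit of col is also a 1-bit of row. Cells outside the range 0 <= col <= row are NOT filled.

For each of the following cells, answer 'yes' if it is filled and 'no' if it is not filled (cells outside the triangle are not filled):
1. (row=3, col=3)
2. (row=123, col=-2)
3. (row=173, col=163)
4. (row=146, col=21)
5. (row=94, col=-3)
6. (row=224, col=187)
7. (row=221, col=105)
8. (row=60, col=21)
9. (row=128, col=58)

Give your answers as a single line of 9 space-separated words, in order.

Answer: yes no no no no no no no no

Derivation:
(3,3): row=0b11, col=0b11, row AND col = 0b11 = 3; 3 == 3 -> filled
(123,-2): col outside [0, 123] -> not filled
(173,163): row=0b10101101, col=0b10100011, row AND col = 0b10100001 = 161; 161 != 163 -> empty
(146,21): row=0b10010010, col=0b10101, row AND col = 0b10000 = 16; 16 != 21 -> empty
(94,-3): col outside [0, 94] -> not filled
(224,187): row=0b11100000, col=0b10111011, row AND col = 0b10100000 = 160; 160 != 187 -> empty
(221,105): row=0b11011101, col=0b1101001, row AND col = 0b1001001 = 73; 73 != 105 -> empty
(60,21): row=0b111100, col=0b10101, row AND col = 0b10100 = 20; 20 != 21 -> empty
(128,58): row=0b10000000, col=0b111010, row AND col = 0b0 = 0; 0 != 58 -> empty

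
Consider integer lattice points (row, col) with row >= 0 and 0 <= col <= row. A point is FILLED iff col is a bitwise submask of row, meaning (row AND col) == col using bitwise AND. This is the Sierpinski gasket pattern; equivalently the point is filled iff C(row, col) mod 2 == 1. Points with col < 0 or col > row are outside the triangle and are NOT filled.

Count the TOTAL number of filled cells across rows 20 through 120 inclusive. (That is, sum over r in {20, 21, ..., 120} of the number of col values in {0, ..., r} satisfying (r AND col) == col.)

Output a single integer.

r20=10100 pc2: +4 =4
r21=10101 pc3: +8 =12
r22=10110 pc3: +8 =20
r23=10111 pc4: +16 =36
r24=11000 pc2: +4 =40
r25=11001 pc3: +8 =48
r26=11010 pc3: +8 =56
r27=11011 pc4: +16 =72
r28=11100 pc3: +8 =80
r29=11101 pc4: +16 =96
r30=11110 pc4: +16 =112
r31=11111 pc5: +32 =144
r32=100000 pc1: +2 =146
r33=100001 pc2: +4 =150
r34=100010 pc2: +4 =154
r35=100011 pc3: +8 =162
r36=100100 pc2: +4 =166
r37=100101 pc3: +8 =174
r38=100110 pc3: +8 =182
r39=100111 pc4: +16 =198
r40=101000 pc2: +4 =202
r41=101001 pc3: +8 =210
r42=101010 pc3: +8 =218
r43=101011 pc4: +16 =234
r44=101100 pc3: +8 =242
r45=101101 pc4: +16 =258
r46=101110 pc4: +16 =274
r47=101111 pc5: +32 =306
r48=110000 pc2: +4 =310
r49=110001 pc3: +8 =318
r50=110010 pc3: +8 =326
r51=110011 pc4: +16 =342
r52=110100 pc3: +8 =350
r53=110101 pc4: +16 =366
r54=110110 pc4: +16 =382
r55=110111 pc5: +32 =414
r56=111000 pc3: +8 =422
r57=111001 pc4: +16 =438
r58=111010 pc4: +16 =454
r59=111011 pc5: +32 =486
r60=111100 pc4: +16 =502
r61=111101 pc5: +32 =534
r62=111110 pc5: +32 =566
r63=111111 pc6: +64 =630
r64=1000000 pc1: +2 =632
r65=1000001 pc2: +4 =636
r66=1000010 pc2: +4 =640
r67=1000011 pc3: +8 =648
r68=1000100 pc2: +4 =652
r69=1000101 pc3: +8 =660
r70=1000110 pc3: +8 =668
r71=1000111 pc4: +16 =684
r72=1001000 pc2: +4 =688
r73=1001001 pc3: +8 =696
r74=1001010 pc3: +8 =704
r75=1001011 pc4: +16 =720
r76=1001100 pc3: +8 =728
r77=1001101 pc4: +16 =744
r78=1001110 pc4: +16 =760
r79=1001111 pc5: +32 =792
r80=1010000 pc2: +4 =796
r81=1010001 pc3: +8 =804
r82=1010010 pc3: +8 =812
r83=1010011 pc4: +16 =828
r84=1010100 pc3: +8 =836
r85=1010101 pc4: +16 =852
r86=1010110 pc4: +16 =868
r87=1010111 pc5: +32 =900
r88=1011000 pc3: +8 =908
r89=1011001 pc4: +16 =924
r90=1011010 pc4: +16 =940
r91=1011011 pc5: +32 =972
r92=1011100 pc4: +16 =988
r93=1011101 pc5: +32 =1020
r94=1011110 pc5: +32 =1052
r95=1011111 pc6: +64 =1116
r96=1100000 pc2: +4 =1120
r97=1100001 pc3: +8 =1128
r98=1100010 pc3: +8 =1136
r99=1100011 pc4: +16 =1152
r100=1100100 pc3: +8 =1160
r101=1100101 pc4: +16 =1176
r102=1100110 pc4: +16 =1192
r103=1100111 pc5: +32 =1224
r104=1101000 pc3: +8 =1232
r105=1101001 pc4: +16 =1248
r106=1101010 pc4: +16 =1264
r107=1101011 pc5: +32 =1296
r108=1101100 pc4: +16 =1312
r109=1101101 pc5: +32 =1344
r110=1101110 pc5: +32 =1376
r111=1101111 pc6: +64 =1440
r112=1110000 pc3: +8 =1448
r113=1110001 pc4: +16 =1464
r114=1110010 pc4: +16 =1480
r115=1110011 pc5: +32 =1512
r116=1110100 pc4: +16 =1528
r117=1110101 pc5: +32 =1560
r118=1110110 pc5: +32 =1592
r119=1110111 pc6: +64 =1656
r120=1111000 pc4: +16 =1672

Answer: 1672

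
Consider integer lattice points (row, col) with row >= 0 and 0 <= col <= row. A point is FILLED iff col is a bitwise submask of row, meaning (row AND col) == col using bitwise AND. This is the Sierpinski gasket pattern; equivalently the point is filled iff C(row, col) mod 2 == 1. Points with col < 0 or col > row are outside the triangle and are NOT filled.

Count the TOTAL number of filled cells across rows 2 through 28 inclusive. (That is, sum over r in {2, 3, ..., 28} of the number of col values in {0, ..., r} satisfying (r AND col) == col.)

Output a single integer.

r2=10 pc1: +2 =2
r3=11 pc2: +4 =6
r4=100 pc1: +2 =8
r5=101 pc2: +4 =12
r6=110 pc2: +4 =16
r7=111 pc3: +8 =24
r8=1000 pc1: +2 =26
r9=1001 pc2: +4 =30
r10=1010 pc2: +4 =34
r11=1011 pc3: +8 =42
r12=1100 pc2: +4 =46
r13=1101 pc3: +8 =54
r14=1110 pc3: +8 =62
r15=1111 pc4: +16 =78
r16=10000 pc1: +2 =80
r17=10001 pc2: +4 =84
r18=10010 pc2: +4 =88
r19=10011 pc3: +8 =96
r20=10100 pc2: +4 =100
r21=10101 pc3: +8 =108
r22=10110 pc3: +8 =116
r23=10111 pc4: +16 =132
r24=11000 pc2: +4 =136
r25=11001 pc3: +8 =144
r26=11010 pc3: +8 =152
r27=11011 pc4: +16 =168
r28=11100 pc3: +8 =176

Answer: 176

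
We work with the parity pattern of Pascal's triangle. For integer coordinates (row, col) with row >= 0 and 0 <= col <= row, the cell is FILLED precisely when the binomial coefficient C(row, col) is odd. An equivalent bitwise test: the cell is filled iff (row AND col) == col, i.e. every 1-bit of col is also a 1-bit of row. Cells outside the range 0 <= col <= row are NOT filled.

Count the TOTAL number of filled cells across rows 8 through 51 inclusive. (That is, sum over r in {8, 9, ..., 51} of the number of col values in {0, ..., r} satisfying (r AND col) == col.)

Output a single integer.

Answer: 414

Derivation:
r8=1000 pc1: +2 =2
r9=1001 pc2: +4 =6
r10=1010 pc2: +4 =10
r11=1011 pc3: +8 =18
r12=1100 pc2: +4 =22
r13=1101 pc3: +8 =30
r14=1110 pc3: +8 =38
r15=1111 pc4: +16 =54
r16=10000 pc1: +2 =56
r17=10001 pc2: +4 =60
r18=10010 pc2: +4 =64
r19=10011 pc3: +8 =72
r20=10100 pc2: +4 =76
r21=10101 pc3: +8 =84
r22=10110 pc3: +8 =92
r23=10111 pc4: +16 =108
r24=11000 pc2: +4 =112
r25=11001 pc3: +8 =120
r26=11010 pc3: +8 =128
r27=11011 pc4: +16 =144
r28=11100 pc3: +8 =152
r29=11101 pc4: +16 =168
r30=11110 pc4: +16 =184
r31=11111 pc5: +32 =216
r32=100000 pc1: +2 =218
r33=100001 pc2: +4 =222
r34=100010 pc2: +4 =226
r35=100011 pc3: +8 =234
r36=100100 pc2: +4 =238
r37=100101 pc3: +8 =246
r38=100110 pc3: +8 =254
r39=100111 pc4: +16 =270
r40=101000 pc2: +4 =274
r41=101001 pc3: +8 =282
r42=101010 pc3: +8 =290
r43=101011 pc4: +16 =306
r44=101100 pc3: +8 =314
r45=101101 pc4: +16 =330
r46=101110 pc4: +16 =346
r47=101111 pc5: +32 =378
r48=110000 pc2: +4 =382
r49=110001 pc3: +8 =390
r50=110010 pc3: +8 =398
r51=110011 pc4: +16 =414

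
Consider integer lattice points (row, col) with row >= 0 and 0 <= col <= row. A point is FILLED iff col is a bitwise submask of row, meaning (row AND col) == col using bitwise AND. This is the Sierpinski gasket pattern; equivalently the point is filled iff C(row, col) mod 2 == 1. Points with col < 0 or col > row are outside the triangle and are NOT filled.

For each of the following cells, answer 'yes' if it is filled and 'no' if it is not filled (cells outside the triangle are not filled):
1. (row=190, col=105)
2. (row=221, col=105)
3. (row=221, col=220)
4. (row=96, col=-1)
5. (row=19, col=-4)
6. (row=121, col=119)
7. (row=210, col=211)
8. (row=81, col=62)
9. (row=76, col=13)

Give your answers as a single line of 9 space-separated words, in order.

Answer: no no yes no no no no no no

Derivation:
(190,105): row=0b10111110, col=0b1101001, row AND col = 0b101000 = 40; 40 != 105 -> empty
(221,105): row=0b11011101, col=0b1101001, row AND col = 0b1001001 = 73; 73 != 105 -> empty
(221,220): row=0b11011101, col=0b11011100, row AND col = 0b11011100 = 220; 220 == 220 -> filled
(96,-1): col outside [0, 96] -> not filled
(19,-4): col outside [0, 19] -> not filled
(121,119): row=0b1111001, col=0b1110111, row AND col = 0b1110001 = 113; 113 != 119 -> empty
(210,211): col outside [0, 210] -> not filled
(81,62): row=0b1010001, col=0b111110, row AND col = 0b10000 = 16; 16 != 62 -> empty
(76,13): row=0b1001100, col=0b1101, row AND col = 0b1100 = 12; 12 != 13 -> empty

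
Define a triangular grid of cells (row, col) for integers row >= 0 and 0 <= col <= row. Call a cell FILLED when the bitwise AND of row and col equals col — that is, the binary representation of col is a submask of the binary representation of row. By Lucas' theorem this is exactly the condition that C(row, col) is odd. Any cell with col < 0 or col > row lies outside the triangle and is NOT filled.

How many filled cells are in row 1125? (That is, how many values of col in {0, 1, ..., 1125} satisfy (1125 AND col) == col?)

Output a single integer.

1125 in binary = 10001100101
popcount(1125) = number of 1-bits in 10001100101 = 5
A col c satisfies (1125 AND c) == c iff every set bit of c is also set in 1125; each of the 5 set bits of 1125 can independently be on or off in c.
count = 2^5 = 32

Answer: 32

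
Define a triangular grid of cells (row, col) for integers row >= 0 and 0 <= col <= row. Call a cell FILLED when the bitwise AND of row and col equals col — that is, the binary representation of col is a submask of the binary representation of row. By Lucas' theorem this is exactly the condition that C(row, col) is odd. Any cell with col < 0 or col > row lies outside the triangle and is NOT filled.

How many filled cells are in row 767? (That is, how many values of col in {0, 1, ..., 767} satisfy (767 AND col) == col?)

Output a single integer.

Answer: 512

Derivation:
767 in binary = 1011111111
popcount(767) = number of 1-bits in 1011111111 = 9
A col c satisfies (767 AND c) == c iff every set bit of c is also set in 767; each of the 9 set bits of 767 can independently be on or off in c.
count = 2^9 = 512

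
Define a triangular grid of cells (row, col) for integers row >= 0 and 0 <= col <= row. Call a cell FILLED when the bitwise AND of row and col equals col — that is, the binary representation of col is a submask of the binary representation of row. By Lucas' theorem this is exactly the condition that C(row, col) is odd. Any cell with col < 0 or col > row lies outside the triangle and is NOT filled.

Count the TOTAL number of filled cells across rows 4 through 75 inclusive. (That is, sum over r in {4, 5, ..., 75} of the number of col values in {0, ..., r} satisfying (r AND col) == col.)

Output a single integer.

Answer: 810

Derivation:
r4=100 pc1: +2 =2
r5=101 pc2: +4 =6
r6=110 pc2: +4 =10
r7=111 pc3: +8 =18
r8=1000 pc1: +2 =20
r9=1001 pc2: +4 =24
r10=1010 pc2: +4 =28
r11=1011 pc3: +8 =36
r12=1100 pc2: +4 =40
r13=1101 pc3: +8 =48
r14=1110 pc3: +8 =56
r15=1111 pc4: +16 =72
r16=10000 pc1: +2 =74
r17=10001 pc2: +4 =78
r18=10010 pc2: +4 =82
r19=10011 pc3: +8 =90
r20=10100 pc2: +4 =94
r21=10101 pc3: +8 =102
r22=10110 pc3: +8 =110
r23=10111 pc4: +16 =126
r24=11000 pc2: +4 =130
r25=11001 pc3: +8 =138
r26=11010 pc3: +8 =146
r27=11011 pc4: +16 =162
r28=11100 pc3: +8 =170
r29=11101 pc4: +16 =186
r30=11110 pc4: +16 =202
r31=11111 pc5: +32 =234
r32=100000 pc1: +2 =236
r33=100001 pc2: +4 =240
r34=100010 pc2: +4 =244
r35=100011 pc3: +8 =252
r36=100100 pc2: +4 =256
r37=100101 pc3: +8 =264
r38=100110 pc3: +8 =272
r39=100111 pc4: +16 =288
r40=101000 pc2: +4 =292
r41=101001 pc3: +8 =300
r42=101010 pc3: +8 =308
r43=101011 pc4: +16 =324
r44=101100 pc3: +8 =332
r45=101101 pc4: +16 =348
r46=101110 pc4: +16 =364
r47=101111 pc5: +32 =396
r48=110000 pc2: +4 =400
r49=110001 pc3: +8 =408
r50=110010 pc3: +8 =416
r51=110011 pc4: +16 =432
r52=110100 pc3: +8 =440
r53=110101 pc4: +16 =456
r54=110110 pc4: +16 =472
r55=110111 pc5: +32 =504
r56=111000 pc3: +8 =512
r57=111001 pc4: +16 =528
r58=111010 pc4: +16 =544
r59=111011 pc5: +32 =576
r60=111100 pc4: +16 =592
r61=111101 pc5: +32 =624
r62=111110 pc5: +32 =656
r63=111111 pc6: +64 =720
r64=1000000 pc1: +2 =722
r65=1000001 pc2: +4 =726
r66=1000010 pc2: +4 =730
r67=1000011 pc3: +8 =738
r68=1000100 pc2: +4 =742
r69=1000101 pc3: +8 =750
r70=1000110 pc3: +8 =758
r71=1000111 pc4: +16 =774
r72=1001000 pc2: +4 =778
r73=1001001 pc3: +8 =786
r74=1001010 pc3: +8 =794
r75=1001011 pc4: +16 =810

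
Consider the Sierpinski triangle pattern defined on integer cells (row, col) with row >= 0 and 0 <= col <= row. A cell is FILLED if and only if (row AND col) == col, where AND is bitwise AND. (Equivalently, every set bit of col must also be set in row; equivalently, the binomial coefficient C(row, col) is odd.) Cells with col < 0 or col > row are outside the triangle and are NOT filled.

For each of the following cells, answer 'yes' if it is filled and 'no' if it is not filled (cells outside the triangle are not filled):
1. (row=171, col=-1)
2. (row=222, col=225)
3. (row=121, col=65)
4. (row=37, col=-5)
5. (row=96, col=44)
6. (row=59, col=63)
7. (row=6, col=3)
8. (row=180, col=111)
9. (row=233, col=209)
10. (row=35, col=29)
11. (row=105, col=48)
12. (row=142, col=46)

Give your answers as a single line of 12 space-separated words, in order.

Answer: no no yes no no no no no no no no no

Derivation:
(171,-1): col outside [0, 171] -> not filled
(222,225): col outside [0, 222] -> not filled
(121,65): row=0b1111001, col=0b1000001, row AND col = 0b1000001 = 65; 65 == 65 -> filled
(37,-5): col outside [0, 37] -> not filled
(96,44): row=0b1100000, col=0b101100, row AND col = 0b100000 = 32; 32 != 44 -> empty
(59,63): col outside [0, 59] -> not filled
(6,3): row=0b110, col=0b11, row AND col = 0b10 = 2; 2 != 3 -> empty
(180,111): row=0b10110100, col=0b1101111, row AND col = 0b100100 = 36; 36 != 111 -> empty
(233,209): row=0b11101001, col=0b11010001, row AND col = 0b11000001 = 193; 193 != 209 -> empty
(35,29): row=0b100011, col=0b11101, row AND col = 0b1 = 1; 1 != 29 -> empty
(105,48): row=0b1101001, col=0b110000, row AND col = 0b100000 = 32; 32 != 48 -> empty
(142,46): row=0b10001110, col=0b101110, row AND col = 0b1110 = 14; 14 != 46 -> empty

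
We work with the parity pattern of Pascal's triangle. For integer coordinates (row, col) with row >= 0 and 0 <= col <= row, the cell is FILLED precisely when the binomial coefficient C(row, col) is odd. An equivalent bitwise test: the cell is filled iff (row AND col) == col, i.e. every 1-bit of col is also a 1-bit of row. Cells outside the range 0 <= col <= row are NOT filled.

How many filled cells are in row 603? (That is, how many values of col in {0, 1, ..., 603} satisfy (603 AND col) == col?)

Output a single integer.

Answer: 64

Derivation:
603 in binary = 1001011011
popcount(603) = number of 1-bits in 1001011011 = 6
A col c satisfies (603 AND c) == c iff every set bit of c is also set in 603; each of the 6 set bits of 603 can independently be on or off in c.
count = 2^6 = 64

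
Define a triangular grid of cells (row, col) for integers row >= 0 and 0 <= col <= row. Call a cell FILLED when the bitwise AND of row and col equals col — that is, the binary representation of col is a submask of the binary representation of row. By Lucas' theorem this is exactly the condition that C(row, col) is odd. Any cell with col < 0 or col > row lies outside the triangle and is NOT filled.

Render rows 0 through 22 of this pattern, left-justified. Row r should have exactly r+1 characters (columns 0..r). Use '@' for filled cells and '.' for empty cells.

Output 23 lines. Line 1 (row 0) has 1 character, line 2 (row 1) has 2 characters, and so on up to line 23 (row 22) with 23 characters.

r0=0: @
r1=1: @@
r2=10: @.@
r3=11: @@@@
r4=100: @...@
r5=101: @@..@@
r6=110: @.@.@.@
r7=111: @@@@@@@@
r8=1000: @.......@
r9=1001: @@......@@
r10=1010: @.@.....@.@
r11=1011: @@@@....@@@@
r12=1100: @...@...@...@
r13=1101: @@..@@..@@..@@
r14=1110: @.@.@.@.@.@.@.@
r15=1111: @@@@@@@@@@@@@@@@
r16=10000: @...............@
r17=10001: @@..............@@
r18=10010: @.@.............@.@
r19=10011: @@@@............@@@@
r20=10100: @...@...........@...@
r21=10101: @@..@@..........@@..@@
r22=10110: @.@.@.@.........@.@.@.@

Answer: @
@@
@.@
@@@@
@...@
@@..@@
@.@.@.@
@@@@@@@@
@.......@
@@......@@
@.@.....@.@
@@@@....@@@@
@...@...@...@
@@..@@..@@..@@
@.@.@.@.@.@.@.@
@@@@@@@@@@@@@@@@
@...............@
@@..............@@
@.@.............@.@
@@@@............@@@@
@...@...........@...@
@@..@@..........@@..@@
@.@.@.@.........@.@.@.@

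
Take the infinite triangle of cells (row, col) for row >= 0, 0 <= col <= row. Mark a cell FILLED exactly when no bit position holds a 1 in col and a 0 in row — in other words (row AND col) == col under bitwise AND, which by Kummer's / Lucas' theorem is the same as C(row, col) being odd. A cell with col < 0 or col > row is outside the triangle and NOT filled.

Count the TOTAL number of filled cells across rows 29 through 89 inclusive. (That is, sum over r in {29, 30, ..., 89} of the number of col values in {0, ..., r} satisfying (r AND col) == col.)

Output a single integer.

Answer: 844

Derivation:
r29=11101 pc4: +16 =16
r30=11110 pc4: +16 =32
r31=11111 pc5: +32 =64
r32=100000 pc1: +2 =66
r33=100001 pc2: +4 =70
r34=100010 pc2: +4 =74
r35=100011 pc3: +8 =82
r36=100100 pc2: +4 =86
r37=100101 pc3: +8 =94
r38=100110 pc3: +8 =102
r39=100111 pc4: +16 =118
r40=101000 pc2: +4 =122
r41=101001 pc3: +8 =130
r42=101010 pc3: +8 =138
r43=101011 pc4: +16 =154
r44=101100 pc3: +8 =162
r45=101101 pc4: +16 =178
r46=101110 pc4: +16 =194
r47=101111 pc5: +32 =226
r48=110000 pc2: +4 =230
r49=110001 pc3: +8 =238
r50=110010 pc3: +8 =246
r51=110011 pc4: +16 =262
r52=110100 pc3: +8 =270
r53=110101 pc4: +16 =286
r54=110110 pc4: +16 =302
r55=110111 pc5: +32 =334
r56=111000 pc3: +8 =342
r57=111001 pc4: +16 =358
r58=111010 pc4: +16 =374
r59=111011 pc5: +32 =406
r60=111100 pc4: +16 =422
r61=111101 pc5: +32 =454
r62=111110 pc5: +32 =486
r63=111111 pc6: +64 =550
r64=1000000 pc1: +2 =552
r65=1000001 pc2: +4 =556
r66=1000010 pc2: +4 =560
r67=1000011 pc3: +8 =568
r68=1000100 pc2: +4 =572
r69=1000101 pc3: +8 =580
r70=1000110 pc3: +8 =588
r71=1000111 pc4: +16 =604
r72=1001000 pc2: +4 =608
r73=1001001 pc3: +8 =616
r74=1001010 pc3: +8 =624
r75=1001011 pc4: +16 =640
r76=1001100 pc3: +8 =648
r77=1001101 pc4: +16 =664
r78=1001110 pc4: +16 =680
r79=1001111 pc5: +32 =712
r80=1010000 pc2: +4 =716
r81=1010001 pc3: +8 =724
r82=1010010 pc3: +8 =732
r83=1010011 pc4: +16 =748
r84=1010100 pc3: +8 =756
r85=1010101 pc4: +16 =772
r86=1010110 pc4: +16 =788
r87=1010111 pc5: +32 =820
r88=1011000 pc3: +8 =828
r89=1011001 pc4: +16 =844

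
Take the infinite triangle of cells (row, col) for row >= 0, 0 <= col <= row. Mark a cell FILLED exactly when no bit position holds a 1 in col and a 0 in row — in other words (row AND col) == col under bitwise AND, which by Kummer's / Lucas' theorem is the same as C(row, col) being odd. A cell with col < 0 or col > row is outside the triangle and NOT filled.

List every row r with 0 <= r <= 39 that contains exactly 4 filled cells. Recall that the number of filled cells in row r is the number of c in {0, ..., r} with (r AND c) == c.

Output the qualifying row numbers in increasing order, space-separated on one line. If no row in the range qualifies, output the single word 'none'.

Row r has 2^popcount(r) filled cells, so we need popcount(r) = log2(4) = 2.
Scan r = 0..39 and keep those with exactly 2 one-bits:
r=0=0 popcount=0 -> skip
r=1=1 popcount=1 -> skip
r=2=10 popcount=1 -> skip
r=3=11 popcount=2 -> KEEP
r=4=100 popcount=1 -> skip
r=5=101 popcount=2 -> KEEP
r=6=110 popcount=2 -> KEEP
r=7=111 popcount=3 -> skip
r=8=1000 popcount=1 -> skip
r=9=1001 popcount=2 -> KEEP
r=10=1010 popcount=2 -> KEEP
r=11=1011 popcount=3 -> skip
r=12=1100 popcount=2 -> KEEP
r=13=1101 popcount=3 -> skip
r=14=1110 popcount=3 -> skip
r=15=1111 popcount=4 -> skip
r=16=10000 popcount=1 -> skip
r=17=10001 popcount=2 -> KEEP
r=18=10010 popcount=2 -> KEEP
r=19=10011 popcount=3 -> skip
r=20=10100 popcount=2 -> KEEP
r=21=10101 popcount=3 -> skip
r=22=10110 popcount=3 -> skip
r=23=10111 popcount=4 -> skip
r=24=11000 popcount=2 -> KEEP
r=25=11001 popcount=3 -> skip
r=26=11010 popcount=3 -> skip
r=27=11011 popcount=4 -> skip
r=28=11100 popcount=3 -> skip
r=29=11101 popcount=4 -> skip
r=30=11110 popcount=4 -> skip
r=31=11111 popcount=5 -> skip
r=32=100000 popcount=1 -> skip
r=33=100001 popcount=2 -> KEEP
r=34=100010 popcount=2 -> KEEP
r=35=100011 popcount=3 -> skip
r=36=100100 popcount=2 -> KEEP
r=37=100101 popcount=3 -> skip
r=38=100110 popcount=3 -> skip
r=39=100111 popcount=4 -> skip
Kept rows: 3 5 6 9 10 12 17 18 20 24 33 34 36

Answer: 3 5 6 9 10 12 17 18 20 24 33 34 36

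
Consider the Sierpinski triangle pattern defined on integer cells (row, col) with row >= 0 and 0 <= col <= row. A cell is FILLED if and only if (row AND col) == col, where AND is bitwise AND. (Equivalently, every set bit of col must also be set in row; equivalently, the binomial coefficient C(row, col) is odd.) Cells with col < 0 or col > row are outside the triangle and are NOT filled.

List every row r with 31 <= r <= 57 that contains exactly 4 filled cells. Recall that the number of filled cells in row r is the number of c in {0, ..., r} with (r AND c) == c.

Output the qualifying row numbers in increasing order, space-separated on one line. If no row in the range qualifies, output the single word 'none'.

Row r has 2^popcount(r) filled cells, so we need popcount(r) = log2(4) = 2.
Scan r = 31..57 and keep those with exactly 2 one-bits:
r=31=11111 popcount=5 -> skip
r=32=100000 popcount=1 -> skip
r=33=100001 popcount=2 -> KEEP
r=34=100010 popcount=2 -> KEEP
r=35=100011 popcount=3 -> skip
r=36=100100 popcount=2 -> KEEP
r=37=100101 popcount=3 -> skip
r=38=100110 popcount=3 -> skip
r=39=100111 popcount=4 -> skip
r=40=101000 popcount=2 -> KEEP
r=41=101001 popcount=3 -> skip
r=42=101010 popcount=3 -> skip
r=43=101011 popcount=4 -> skip
r=44=101100 popcount=3 -> skip
r=45=101101 popcount=4 -> skip
r=46=101110 popcount=4 -> skip
r=47=101111 popcount=5 -> skip
r=48=110000 popcount=2 -> KEEP
r=49=110001 popcount=3 -> skip
r=50=110010 popcount=3 -> skip
r=51=110011 popcount=4 -> skip
r=52=110100 popcount=3 -> skip
r=53=110101 popcount=4 -> skip
r=54=110110 popcount=4 -> skip
r=55=110111 popcount=5 -> skip
r=56=111000 popcount=3 -> skip
r=57=111001 popcount=4 -> skip
Kept rows: 33 34 36 40 48

Answer: 33 34 36 40 48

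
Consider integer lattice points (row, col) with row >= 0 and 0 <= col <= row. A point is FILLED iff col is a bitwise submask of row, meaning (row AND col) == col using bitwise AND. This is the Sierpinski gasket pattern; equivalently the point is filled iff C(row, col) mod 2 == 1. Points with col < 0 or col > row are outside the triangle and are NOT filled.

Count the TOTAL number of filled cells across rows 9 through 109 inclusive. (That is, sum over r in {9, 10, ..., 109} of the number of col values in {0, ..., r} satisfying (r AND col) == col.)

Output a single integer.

r9=1001 pc2: +4 =4
r10=1010 pc2: +4 =8
r11=1011 pc3: +8 =16
r12=1100 pc2: +4 =20
r13=1101 pc3: +8 =28
r14=1110 pc3: +8 =36
r15=1111 pc4: +16 =52
r16=10000 pc1: +2 =54
r17=10001 pc2: +4 =58
r18=10010 pc2: +4 =62
r19=10011 pc3: +8 =70
r20=10100 pc2: +4 =74
r21=10101 pc3: +8 =82
r22=10110 pc3: +8 =90
r23=10111 pc4: +16 =106
r24=11000 pc2: +4 =110
r25=11001 pc3: +8 =118
r26=11010 pc3: +8 =126
r27=11011 pc4: +16 =142
r28=11100 pc3: +8 =150
r29=11101 pc4: +16 =166
r30=11110 pc4: +16 =182
r31=11111 pc5: +32 =214
r32=100000 pc1: +2 =216
r33=100001 pc2: +4 =220
r34=100010 pc2: +4 =224
r35=100011 pc3: +8 =232
r36=100100 pc2: +4 =236
r37=100101 pc3: +8 =244
r38=100110 pc3: +8 =252
r39=100111 pc4: +16 =268
r40=101000 pc2: +4 =272
r41=101001 pc3: +8 =280
r42=101010 pc3: +8 =288
r43=101011 pc4: +16 =304
r44=101100 pc3: +8 =312
r45=101101 pc4: +16 =328
r46=101110 pc4: +16 =344
r47=101111 pc5: +32 =376
r48=110000 pc2: +4 =380
r49=110001 pc3: +8 =388
r50=110010 pc3: +8 =396
r51=110011 pc4: +16 =412
r52=110100 pc3: +8 =420
r53=110101 pc4: +16 =436
r54=110110 pc4: +16 =452
r55=110111 pc5: +32 =484
r56=111000 pc3: +8 =492
r57=111001 pc4: +16 =508
r58=111010 pc4: +16 =524
r59=111011 pc5: +32 =556
r60=111100 pc4: +16 =572
r61=111101 pc5: +32 =604
r62=111110 pc5: +32 =636
r63=111111 pc6: +64 =700
r64=1000000 pc1: +2 =702
r65=1000001 pc2: +4 =706
r66=1000010 pc2: +4 =710
r67=1000011 pc3: +8 =718
r68=1000100 pc2: +4 =722
r69=1000101 pc3: +8 =730
r70=1000110 pc3: +8 =738
r71=1000111 pc4: +16 =754
r72=1001000 pc2: +4 =758
r73=1001001 pc3: +8 =766
r74=1001010 pc3: +8 =774
r75=1001011 pc4: +16 =790
r76=1001100 pc3: +8 =798
r77=1001101 pc4: +16 =814
r78=1001110 pc4: +16 =830
r79=1001111 pc5: +32 =862
r80=1010000 pc2: +4 =866
r81=1010001 pc3: +8 =874
r82=1010010 pc3: +8 =882
r83=1010011 pc4: +16 =898
r84=1010100 pc3: +8 =906
r85=1010101 pc4: +16 =922
r86=1010110 pc4: +16 =938
r87=1010111 pc5: +32 =970
r88=1011000 pc3: +8 =978
r89=1011001 pc4: +16 =994
r90=1011010 pc4: +16 =1010
r91=1011011 pc5: +32 =1042
r92=1011100 pc4: +16 =1058
r93=1011101 pc5: +32 =1090
r94=1011110 pc5: +32 =1122
r95=1011111 pc6: +64 =1186
r96=1100000 pc2: +4 =1190
r97=1100001 pc3: +8 =1198
r98=1100010 pc3: +8 =1206
r99=1100011 pc4: +16 =1222
r100=1100100 pc3: +8 =1230
r101=1100101 pc4: +16 =1246
r102=1100110 pc4: +16 =1262
r103=1100111 pc5: +32 =1294
r104=1101000 pc3: +8 =1302
r105=1101001 pc4: +16 =1318
r106=1101010 pc4: +16 =1334
r107=1101011 pc5: +32 =1366
r108=1101100 pc4: +16 =1382
r109=1101101 pc5: +32 =1414

Answer: 1414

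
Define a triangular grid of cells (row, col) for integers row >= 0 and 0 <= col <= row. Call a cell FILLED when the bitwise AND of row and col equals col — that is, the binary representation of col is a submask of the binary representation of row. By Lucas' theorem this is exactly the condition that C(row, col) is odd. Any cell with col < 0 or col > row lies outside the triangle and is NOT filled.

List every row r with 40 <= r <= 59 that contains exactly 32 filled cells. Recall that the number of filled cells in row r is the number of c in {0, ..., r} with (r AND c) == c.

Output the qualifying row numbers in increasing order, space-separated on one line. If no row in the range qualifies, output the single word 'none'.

Row r has 2^popcount(r) filled cells, so we need popcount(r) = log2(32) = 5.
Scan r = 40..59 and keep those with exactly 5 one-bits:
r=40=101000 popcount=2 -> skip
r=41=101001 popcount=3 -> skip
r=42=101010 popcount=3 -> skip
r=43=101011 popcount=4 -> skip
r=44=101100 popcount=3 -> skip
r=45=101101 popcount=4 -> skip
r=46=101110 popcount=4 -> skip
r=47=101111 popcount=5 -> KEEP
r=48=110000 popcount=2 -> skip
r=49=110001 popcount=3 -> skip
r=50=110010 popcount=3 -> skip
r=51=110011 popcount=4 -> skip
r=52=110100 popcount=3 -> skip
r=53=110101 popcount=4 -> skip
r=54=110110 popcount=4 -> skip
r=55=110111 popcount=5 -> KEEP
r=56=111000 popcount=3 -> skip
r=57=111001 popcount=4 -> skip
r=58=111010 popcount=4 -> skip
r=59=111011 popcount=5 -> KEEP
Kept rows: 47 55 59

Answer: 47 55 59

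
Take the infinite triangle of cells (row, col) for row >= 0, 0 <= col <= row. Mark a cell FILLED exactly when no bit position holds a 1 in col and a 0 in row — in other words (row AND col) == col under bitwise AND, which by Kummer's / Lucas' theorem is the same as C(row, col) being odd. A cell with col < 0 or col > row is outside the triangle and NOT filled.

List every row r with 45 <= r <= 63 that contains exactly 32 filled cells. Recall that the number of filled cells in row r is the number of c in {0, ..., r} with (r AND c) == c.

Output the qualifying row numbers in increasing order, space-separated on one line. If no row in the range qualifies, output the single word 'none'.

Row r has 2^popcount(r) filled cells, so we need popcount(r) = log2(32) = 5.
Scan r = 45..63 and keep those with exactly 5 one-bits:
r=45=101101 popcount=4 -> skip
r=46=101110 popcount=4 -> skip
r=47=101111 popcount=5 -> KEEP
r=48=110000 popcount=2 -> skip
r=49=110001 popcount=3 -> skip
r=50=110010 popcount=3 -> skip
r=51=110011 popcount=4 -> skip
r=52=110100 popcount=3 -> skip
r=53=110101 popcount=4 -> skip
r=54=110110 popcount=4 -> skip
r=55=110111 popcount=5 -> KEEP
r=56=111000 popcount=3 -> skip
r=57=111001 popcount=4 -> skip
r=58=111010 popcount=4 -> skip
r=59=111011 popcount=5 -> KEEP
r=60=111100 popcount=4 -> skip
r=61=111101 popcount=5 -> KEEP
r=62=111110 popcount=5 -> KEEP
r=63=111111 popcount=6 -> skip
Kept rows: 47 55 59 61 62

Answer: 47 55 59 61 62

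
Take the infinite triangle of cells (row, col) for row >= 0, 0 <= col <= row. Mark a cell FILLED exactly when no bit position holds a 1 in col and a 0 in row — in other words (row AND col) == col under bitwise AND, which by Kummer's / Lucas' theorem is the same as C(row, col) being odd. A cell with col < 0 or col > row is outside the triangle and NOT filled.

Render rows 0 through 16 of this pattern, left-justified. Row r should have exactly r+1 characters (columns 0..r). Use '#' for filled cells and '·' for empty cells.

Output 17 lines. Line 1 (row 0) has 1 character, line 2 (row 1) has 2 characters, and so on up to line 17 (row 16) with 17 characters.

Answer: #
##
#·#
####
#···#
##··##
#·#·#·#
########
#·······#
##······##
#·#·····#·#
####····####
#···#···#···#
##··##··##··##
#·#·#·#·#·#·#·#
################
#···············#

Derivation:
r0=0: #
r1=1: ##
r2=10: #·#
r3=11: ####
r4=100: #···#
r5=101: ##··##
r6=110: #·#·#·#
r7=111: ########
r8=1000: #·······#
r9=1001: ##······##
r10=1010: #·#·····#·#
r11=1011: ####····####
r12=1100: #···#···#···#
r13=1101: ##··##··##··##
r14=1110: #·#·#·#·#·#·#·#
r15=1111: ################
r16=10000: #···············#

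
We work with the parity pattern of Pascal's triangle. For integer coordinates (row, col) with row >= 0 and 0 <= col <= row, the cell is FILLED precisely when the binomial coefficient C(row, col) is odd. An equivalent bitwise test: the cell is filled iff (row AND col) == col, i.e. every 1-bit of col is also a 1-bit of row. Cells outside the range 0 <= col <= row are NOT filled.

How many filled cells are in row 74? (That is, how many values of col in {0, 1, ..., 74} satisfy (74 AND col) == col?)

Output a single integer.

Answer: 8

Derivation:
74 in binary = 1001010
popcount(74) = number of 1-bits in 1001010 = 3
A col c satisfies (74 AND c) == c iff every set bit of c is also set in 74; each of the 3 set bits of 74 can independently be on or off in c.
count = 2^3 = 8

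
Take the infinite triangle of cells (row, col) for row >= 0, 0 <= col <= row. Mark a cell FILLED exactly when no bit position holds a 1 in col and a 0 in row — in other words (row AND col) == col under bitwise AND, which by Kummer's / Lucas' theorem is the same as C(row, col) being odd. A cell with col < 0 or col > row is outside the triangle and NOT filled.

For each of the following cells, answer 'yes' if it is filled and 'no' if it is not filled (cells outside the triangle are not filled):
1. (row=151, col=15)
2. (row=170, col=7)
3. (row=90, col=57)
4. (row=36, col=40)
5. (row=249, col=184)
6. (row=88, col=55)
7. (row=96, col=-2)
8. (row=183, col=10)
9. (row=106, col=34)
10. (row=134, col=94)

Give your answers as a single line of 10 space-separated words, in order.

Answer: no no no no yes no no no yes no

Derivation:
(151,15): row=0b10010111, col=0b1111, row AND col = 0b111 = 7; 7 != 15 -> empty
(170,7): row=0b10101010, col=0b111, row AND col = 0b10 = 2; 2 != 7 -> empty
(90,57): row=0b1011010, col=0b111001, row AND col = 0b11000 = 24; 24 != 57 -> empty
(36,40): col outside [0, 36] -> not filled
(249,184): row=0b11111001, col=0b10111000, row AND col = 0b10111000 = 184; 184 == 184 -> filled
(88,55): row=0b1011000, col=0b110111, row AND col = 0b10000 = 16; 16 != 55 -> empty
(96,-2): col outside [0, 96] -> not filled
(183,10): row=0b10110111, col=0b1010, row AND col = 0b10 = 2; 2 != 10 -> empty
(106,34): row=0b1101010, col=0b100010, row AND col = 0b100010 = 34; 34 == 34 -> filled
(134,94): row=0b10000110, col=0b1011110, row AND col = 0b110 = 6; 6 != 94 -> empty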